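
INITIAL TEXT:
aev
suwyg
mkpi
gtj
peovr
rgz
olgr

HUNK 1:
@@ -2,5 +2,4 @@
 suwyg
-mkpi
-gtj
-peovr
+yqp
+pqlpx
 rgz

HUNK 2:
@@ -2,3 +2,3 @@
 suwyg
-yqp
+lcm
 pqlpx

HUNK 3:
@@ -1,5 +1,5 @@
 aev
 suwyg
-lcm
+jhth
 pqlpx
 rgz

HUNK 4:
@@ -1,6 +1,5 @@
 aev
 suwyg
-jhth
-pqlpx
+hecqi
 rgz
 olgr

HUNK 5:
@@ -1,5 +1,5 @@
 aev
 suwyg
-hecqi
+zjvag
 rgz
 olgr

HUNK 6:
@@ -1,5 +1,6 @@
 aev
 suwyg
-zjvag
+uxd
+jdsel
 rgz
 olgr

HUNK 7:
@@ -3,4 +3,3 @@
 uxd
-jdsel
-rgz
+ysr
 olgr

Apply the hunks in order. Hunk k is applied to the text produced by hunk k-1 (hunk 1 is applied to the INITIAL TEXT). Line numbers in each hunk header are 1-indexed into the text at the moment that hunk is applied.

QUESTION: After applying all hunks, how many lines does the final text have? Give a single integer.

Answer: 5

Derivation:
Hunk 1: at line 2 remove [mkpi,gtj,peovr] add [yqp,pqlpx] -> 6 lines: aev suwyg yqp pqlpx rgz olgr
Hunk 2: at line 2 remove [yqp] add [lcm] -> 6 lines: aev suwyg lcm pqlpx rgz olgr
Hunk 3: at line 1 remove [lcm] add [jhth] -> 6 lines: aev suwyg jhth pqlpx rgz olgr
Hunk 4: at line 1 remove [jhth,pqlpx] add [hecqi] -> 5 lines: aev suwyg hecqi rgz olgr
Hunk 5: at line 1 remove [hecqi] add [zjvag] -> 5 lines: aev suwyg zjvag rgz olgr
Hunk 6: at line 1 remove [zjvag] add [uxd,jdsel] -> 6 lines: aev suwyg uxd jdsel rgz olgr
Hunk 7: at line 3 remove [jdsel,rgz] add [ysr] -> 5 lines: aev suwyg uxd ysr olgr
Final line count: 5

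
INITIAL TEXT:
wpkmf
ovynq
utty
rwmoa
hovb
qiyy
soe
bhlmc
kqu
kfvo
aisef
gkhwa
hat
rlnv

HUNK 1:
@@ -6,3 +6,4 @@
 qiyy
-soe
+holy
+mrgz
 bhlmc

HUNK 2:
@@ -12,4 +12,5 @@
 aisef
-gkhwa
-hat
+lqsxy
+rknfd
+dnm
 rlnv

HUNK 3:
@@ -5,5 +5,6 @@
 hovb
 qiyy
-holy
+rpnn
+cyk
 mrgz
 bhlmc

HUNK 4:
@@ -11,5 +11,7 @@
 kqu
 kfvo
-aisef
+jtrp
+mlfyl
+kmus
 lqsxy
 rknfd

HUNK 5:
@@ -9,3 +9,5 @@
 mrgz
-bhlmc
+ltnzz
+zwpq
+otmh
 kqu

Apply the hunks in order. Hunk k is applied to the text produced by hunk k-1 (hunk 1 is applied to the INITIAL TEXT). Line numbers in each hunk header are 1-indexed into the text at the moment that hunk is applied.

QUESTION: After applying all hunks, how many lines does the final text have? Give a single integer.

Hunk 1: at line 6 remove [soe] add [holy,mrgz] -> 15 lines: wpkmf ovynq utty rwmoa hovb qiyy holy mrgz bhlmc kqu kfvo aisef gkhwa hat rlnv
Hunk 2: at line 12 remove [gkhwa,hat] add [lqsxy,rknfd,dnm] -> 16 lines: wpkmf ovynq utty rwmoa hovb qiyy holy mrgz bhlmc kqu kfvo aisef lqsxy rknfd dnm rlnv
Hunk 3: at line 5 remove [holy] add [rpnn,cyk] -> 17 lines: wpkmf ovynq utty rwmoa hovb qiyy rpnn cyk mrgz bhlmc kqu kfvo aisef lqsxy rknfd dnm rlnv
Hunk 4: at line 11 remove [aisef] add [jtrp,mlfyl,kmus] -> 19 lines: wpkmf ovynq utty rwmoa hovb qiyy rpnn cyk mrgz bhlmc kqu kfvo jtrp mlfyl kmus lqsxy rknfd dnm rlnv
Hunk 5: at line 9 remove [bhlmc] add [ltnzz,zwpq,otmh] -> 21 lines: wpkmf ovynq utty rwmoa hovb qiyy rpnn cyk mrgz ltnzz zwpq otmh kqu kfvo jtrp mlfyl kmus lqsxy rknfd dnm rlnv
Final line count: 21

Answer: 21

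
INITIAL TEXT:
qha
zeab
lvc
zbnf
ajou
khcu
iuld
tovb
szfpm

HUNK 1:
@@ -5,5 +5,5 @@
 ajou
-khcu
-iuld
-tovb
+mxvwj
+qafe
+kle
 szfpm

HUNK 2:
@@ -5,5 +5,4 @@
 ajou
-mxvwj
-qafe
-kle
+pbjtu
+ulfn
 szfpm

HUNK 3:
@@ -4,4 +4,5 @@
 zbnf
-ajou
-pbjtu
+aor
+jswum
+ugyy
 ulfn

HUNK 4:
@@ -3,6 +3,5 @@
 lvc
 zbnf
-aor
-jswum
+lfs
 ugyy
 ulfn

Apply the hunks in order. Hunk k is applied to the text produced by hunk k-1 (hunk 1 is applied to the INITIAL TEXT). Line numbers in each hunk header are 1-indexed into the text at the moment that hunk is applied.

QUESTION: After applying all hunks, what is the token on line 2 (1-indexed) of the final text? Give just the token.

Hunk 1: at line 5 remove [khcu,iuld,tovb] add [mxvwj,qafe,kle] -> 9 lines: qha zeab lvc zbnf ajou mxvwj qafe kle szfpm
Hunk 2: at line 5 remove [mxvwj,qafe,kle] add [pbjtu,ulfn] -> 8 lines: qha zeab lvc zbnf ajou pbjtu ulfn szfpm
Hunk 3: at line 4 remove [ajou,pbjtu] add [aor,jswum,ugyy] -> 9 lines: qha zeab lvc zbnf aor jswum ugyy ulfn szfpm
Hunk 4: at line 3 remove [aor,jswum] add [lfs] -> 8 lines: qha zeab lvc zbnf lfs ugyy ulfn szfpm
Final line 2: zeab

Answer: zeab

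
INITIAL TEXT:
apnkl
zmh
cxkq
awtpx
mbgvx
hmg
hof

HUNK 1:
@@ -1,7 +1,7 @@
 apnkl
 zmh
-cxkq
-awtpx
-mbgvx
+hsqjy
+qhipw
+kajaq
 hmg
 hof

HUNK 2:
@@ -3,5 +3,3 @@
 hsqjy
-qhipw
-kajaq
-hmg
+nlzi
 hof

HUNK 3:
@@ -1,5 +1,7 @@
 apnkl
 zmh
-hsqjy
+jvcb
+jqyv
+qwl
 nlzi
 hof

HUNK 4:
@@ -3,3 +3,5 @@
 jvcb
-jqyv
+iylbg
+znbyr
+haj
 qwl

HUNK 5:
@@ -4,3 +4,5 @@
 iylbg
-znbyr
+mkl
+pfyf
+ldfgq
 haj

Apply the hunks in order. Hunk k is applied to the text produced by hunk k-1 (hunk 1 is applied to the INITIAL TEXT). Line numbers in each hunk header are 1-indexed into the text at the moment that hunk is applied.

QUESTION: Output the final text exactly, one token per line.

Hunk 1: at line 1 remove [cxkq,awtpx,mbgvx] add [hsqjy,qhipw,kajaq] -> 7 lines: apnkl zmh hsqjy qhipw kajaq hmg hof
Hunk 2: at line 3 remove [qhipw,kajaq,hmg] add [nlzi] -> 5 lines: apnkl zmh hsqjy nlzi hof
Hunk 3: at line 1 remove [hsqjy] add [jvcb,jqyv,qwl] -> 7 lines: apnkl zmh jvcb jqyv qwl nlzi hof
Hunk 4: at line 3 remove [jqyv] add [iylbg,znbyr,haj] -> 9 lines: apnkl zmh jvcb iylbg znbyr haj qwl nlzi hof
Hunk 5: at line 4 remove [znbyr] add [mkl,pfyf,ldfgq] -> 11 lines: apnkl zmh jvcb iylbg mkl pfyf ldfgq haj qwl nlzi hof

Answer: apnkl
zmh
jvcb
iylbg
mkl
pfyf
ldfgq
haj
qwl
nlzi
hof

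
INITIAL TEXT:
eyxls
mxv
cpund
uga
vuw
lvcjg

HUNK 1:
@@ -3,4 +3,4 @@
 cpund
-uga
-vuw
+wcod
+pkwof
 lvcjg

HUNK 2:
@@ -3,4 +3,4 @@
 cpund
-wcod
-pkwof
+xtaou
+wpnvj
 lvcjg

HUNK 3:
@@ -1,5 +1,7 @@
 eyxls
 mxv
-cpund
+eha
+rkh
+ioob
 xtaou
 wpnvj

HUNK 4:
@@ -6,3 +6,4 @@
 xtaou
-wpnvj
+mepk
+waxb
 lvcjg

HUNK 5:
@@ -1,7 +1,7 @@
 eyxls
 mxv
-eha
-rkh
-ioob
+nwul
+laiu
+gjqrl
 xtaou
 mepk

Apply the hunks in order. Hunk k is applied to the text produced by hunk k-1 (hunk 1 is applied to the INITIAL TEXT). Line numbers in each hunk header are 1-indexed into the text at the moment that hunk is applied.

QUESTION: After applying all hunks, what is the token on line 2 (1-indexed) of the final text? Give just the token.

Hunk 1: at line 3 remove [uga,vuw] add [wcod,pkwof] -> 6 lines: eyxls mxv cpund wcod pkwof lvcjg
Hunk 2: at line 3 remove [wcod,pkwof] add [xtaou,wpnvj] -> 6 lines: eyxls mxv cpund xtaou wpnvj lvcjg
Hunk 3: at line 1 remove [cpund] add [eha,rkh,ioob] -> 8 lines: eyxls mxv eha rkh ioob xtaou wpnvj lvcjg
Hunk 4: at line 6 remove [wpnvj] add [mepk,waxb] -> 9 lines: eyxls mxv eha rkh ioob xtaou mepk waxb lvcjg
Hunk 5: at line 1 remove [eha,rkh,ioob] add [nwul,laiu,gjqrl] -> 9 lines: eyxls mxv nwul laiu gjqrl xtaou mepk waxb lvcjg
Final line 2: mxv

Answer: mxv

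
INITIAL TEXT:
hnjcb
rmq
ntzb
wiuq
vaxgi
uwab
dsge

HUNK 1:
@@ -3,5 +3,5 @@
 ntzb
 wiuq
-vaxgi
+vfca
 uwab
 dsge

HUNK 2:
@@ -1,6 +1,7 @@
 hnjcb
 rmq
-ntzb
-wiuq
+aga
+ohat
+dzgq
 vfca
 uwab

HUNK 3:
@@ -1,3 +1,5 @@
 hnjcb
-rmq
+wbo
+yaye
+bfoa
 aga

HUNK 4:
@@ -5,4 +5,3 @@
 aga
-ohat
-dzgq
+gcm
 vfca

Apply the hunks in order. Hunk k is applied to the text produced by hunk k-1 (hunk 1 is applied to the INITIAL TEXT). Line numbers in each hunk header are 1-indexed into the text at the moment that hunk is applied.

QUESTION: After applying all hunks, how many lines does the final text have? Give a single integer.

Answer: 9

Derivation:
Hunk 1: at line 3 remove [vaxgi] add [vfca] -> 7 lines: hnjcb rmq ntzb wiuq vfca uwab dsge
Hunk 2: at line 1 remove [ntzb,wiuq] add [aga,ohat,dzgq] -> 8 lines: hnjcb rmq aga ohat dzgq vfca uwab dsge
Hunk 3: at line 1 remove [rmq] add [wbo,yaye,bfoa] -> 10 lines: hnjcb wbo yaye bfoa aga ohat dzgq vfca uwab dsge
Hunk 4: at line 5 remove [ohat,dzgq] add [gcm] -> 9 lines: hnjcb wbo yaye bfoa aga gcm vfca uwab dsge
Final line count: 9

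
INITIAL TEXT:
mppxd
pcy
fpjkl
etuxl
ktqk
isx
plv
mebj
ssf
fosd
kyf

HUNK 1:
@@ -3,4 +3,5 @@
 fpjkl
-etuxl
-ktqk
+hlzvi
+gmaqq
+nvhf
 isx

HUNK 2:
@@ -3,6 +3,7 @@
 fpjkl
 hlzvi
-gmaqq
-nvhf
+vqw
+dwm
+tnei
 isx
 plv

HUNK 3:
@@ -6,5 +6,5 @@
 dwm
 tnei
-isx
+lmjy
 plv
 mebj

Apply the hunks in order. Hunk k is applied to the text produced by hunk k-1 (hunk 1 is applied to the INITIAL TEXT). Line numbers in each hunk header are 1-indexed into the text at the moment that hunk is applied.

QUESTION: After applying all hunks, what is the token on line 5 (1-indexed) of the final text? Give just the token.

Hunk 1: at line 3 remove [etuxl,ktqk] add [hlzvi,gmaqq,nvhf] -> 12 lines: mppxd pcy fpjkl hlzvi gmaqq nvhf isx plv mebj ssf fosd kyf
Hunk 2: at line 3 remove [gmaqq,nvhf] add [vqw,dwm,tnei] -> 13 lines: mppxd pcy fpjkl hlzvi vqw dwm tnei isx plv mebj ssf fosd kyf
Hunk 3: at line 6 remove [isx] add [lmjy] -> 13 lines: mppxd pcy fpjkl hlzvi vqw dwm tnei lmjy plv mebj ssf fosd kyf
Final line 5: vqw

Answer: vqw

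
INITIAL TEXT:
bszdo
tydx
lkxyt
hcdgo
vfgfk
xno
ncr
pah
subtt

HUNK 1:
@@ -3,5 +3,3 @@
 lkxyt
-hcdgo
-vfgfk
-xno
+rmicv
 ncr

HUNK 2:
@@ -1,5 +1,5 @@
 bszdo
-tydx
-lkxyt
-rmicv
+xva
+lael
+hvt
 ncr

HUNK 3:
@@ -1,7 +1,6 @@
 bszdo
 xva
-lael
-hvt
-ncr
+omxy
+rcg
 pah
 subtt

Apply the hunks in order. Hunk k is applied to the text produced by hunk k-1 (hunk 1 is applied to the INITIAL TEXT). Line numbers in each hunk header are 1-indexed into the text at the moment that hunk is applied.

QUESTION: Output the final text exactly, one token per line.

Answer: bszdo
xva
omxy
rcg
pah
subtt

Derivation:
Hunk 1: at line 3 remove [hcdgo,vfgfk,xno] add [rmicv] -> 7 lines: bszdo tydx lkxyt rmicv ncr pah subtt
Hunk 2: at line 1 remove [tydx,lkxyt,rmicv] add [xva,lael,hvt] -> 7 lines: bszdo xva lael hvt ncr pah subtt
Hunk 3: at line 1 remove [lael,hvt,ncr] add [omxy,rcg] -> 6 lines: bszdo xva omxy rcg pah subtt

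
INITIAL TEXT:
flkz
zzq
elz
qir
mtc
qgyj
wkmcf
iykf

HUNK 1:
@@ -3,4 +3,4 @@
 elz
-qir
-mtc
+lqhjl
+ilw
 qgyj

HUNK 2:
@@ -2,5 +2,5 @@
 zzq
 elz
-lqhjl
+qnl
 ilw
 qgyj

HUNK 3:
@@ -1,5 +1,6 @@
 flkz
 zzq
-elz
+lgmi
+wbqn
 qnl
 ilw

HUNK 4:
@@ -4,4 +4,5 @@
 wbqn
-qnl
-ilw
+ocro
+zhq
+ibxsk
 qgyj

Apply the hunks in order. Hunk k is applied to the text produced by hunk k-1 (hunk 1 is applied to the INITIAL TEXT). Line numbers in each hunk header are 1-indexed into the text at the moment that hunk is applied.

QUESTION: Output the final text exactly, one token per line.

Hunk 1: at line 3 remove [qir,mtc] add [lqhjl,ilw] -> 8 lines: flkz zzq elz lqhjl ilw qgyj wkmcf iykf
Hunk 2: at line 2 remove [lqhjl] add [qnl] -> 8 lines: flkz zzq elz qnl ilw qgyj wkmcf iykf
Hunk 3: at line 1 remove [elz] add [lgmi,wbqn] -> 9 lines: flkz zzq lgmi wbqn qnl ilw qgyj wkmcf iykf
Hunk 4: at line 4 remove [qnl,ilw] add [ocro,zhq,ibxsk] -> 10 lines: flkz zzq lgmi wbqn ocro zhq ibxsk qgyj wkmcf iykf

Answer: flkz
zzq
lgmi
wbqn
ocro
zhq
ibxsk
qgyj
wkmcf
iykf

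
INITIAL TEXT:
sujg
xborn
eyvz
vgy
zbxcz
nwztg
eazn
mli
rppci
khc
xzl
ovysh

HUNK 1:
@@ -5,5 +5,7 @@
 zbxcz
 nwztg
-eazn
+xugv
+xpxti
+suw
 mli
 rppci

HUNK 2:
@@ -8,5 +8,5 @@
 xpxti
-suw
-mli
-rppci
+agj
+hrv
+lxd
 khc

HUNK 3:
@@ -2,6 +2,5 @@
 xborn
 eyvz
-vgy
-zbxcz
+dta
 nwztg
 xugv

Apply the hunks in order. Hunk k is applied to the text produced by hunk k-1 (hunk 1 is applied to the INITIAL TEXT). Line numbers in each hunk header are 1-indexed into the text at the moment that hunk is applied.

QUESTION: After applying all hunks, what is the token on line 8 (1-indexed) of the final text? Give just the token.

Answer: agj

Derivation:
Hunk 1: at line 5 remove [eazn] add [xugv,xpxti,suw] -> 14 lines: sujg xborn eyvz vgy zbxcz nwztg xugv xpxti suw mli rppci khc xzl ovysh
Hunk 2: at line 8 remove [suw,mli,rppci] add [agj,hrv,lxd] -> 14 lines: sujg xborn eyvz vgy zbxcz nwztg xugv xpxti agj hrv lxd khc xzl ovysh
Hunk 3: at line 2 remove [vgy,zbxcz] add [dta] -> 13 lines: sujg xborn eyvz dta nwztg xugv xpxti agj hrv lxd khc xzl ovysh
Final line 8: agj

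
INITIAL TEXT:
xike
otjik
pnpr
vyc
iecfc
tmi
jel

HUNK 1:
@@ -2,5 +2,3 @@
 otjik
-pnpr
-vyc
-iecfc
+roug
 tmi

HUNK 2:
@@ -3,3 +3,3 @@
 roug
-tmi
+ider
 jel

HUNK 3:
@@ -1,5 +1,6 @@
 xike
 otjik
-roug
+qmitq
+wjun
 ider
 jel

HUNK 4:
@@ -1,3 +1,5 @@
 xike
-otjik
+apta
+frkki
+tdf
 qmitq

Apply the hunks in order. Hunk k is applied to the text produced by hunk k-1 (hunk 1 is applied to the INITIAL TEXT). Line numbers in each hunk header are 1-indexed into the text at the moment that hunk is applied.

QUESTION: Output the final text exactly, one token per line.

Hunk 1: at line 2 remove [pnpr,vyc,iecfc] add [roug] -> 5 lines: xike otjik roug tmi jel
Hunk 2: at line 3 remove [tmi] add [ider] -> 5 lines: xike otjik roug ider jel
Hunk 3: at line 1 remove [roug] add [qmitq,wjun] -> 6 lines: xike otjik qmitq wjun ider jel
Hunk 4: at line 1 remove [otjik] add [apta,frkki,tdf] -> 8 lines: xike apta frkki tdf qmitq wjun ider jel

Answer: xike
apta
frkki
tdf
qmitq
wjun
ider
jel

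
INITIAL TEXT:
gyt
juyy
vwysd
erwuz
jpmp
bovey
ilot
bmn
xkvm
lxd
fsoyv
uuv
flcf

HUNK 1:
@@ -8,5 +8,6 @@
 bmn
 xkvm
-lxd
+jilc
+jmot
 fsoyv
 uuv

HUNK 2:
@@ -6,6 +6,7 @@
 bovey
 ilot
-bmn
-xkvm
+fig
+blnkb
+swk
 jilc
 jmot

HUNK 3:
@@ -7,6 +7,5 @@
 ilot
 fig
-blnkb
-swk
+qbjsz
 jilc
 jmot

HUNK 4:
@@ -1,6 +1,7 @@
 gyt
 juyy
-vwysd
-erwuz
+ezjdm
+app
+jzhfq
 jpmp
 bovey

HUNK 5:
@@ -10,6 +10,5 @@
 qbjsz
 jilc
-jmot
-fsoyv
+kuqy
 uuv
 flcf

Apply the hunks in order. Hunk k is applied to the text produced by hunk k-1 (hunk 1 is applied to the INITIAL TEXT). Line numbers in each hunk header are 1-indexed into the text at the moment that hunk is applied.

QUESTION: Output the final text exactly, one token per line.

Hunk 1: at line 8 remove [lxd] add [jilc,jmot] -> 14 lines: gyt juyy vwysd erwuz jpmp bovey ilot bmn xkvm jilc jmot fsoyv uuv flcf
Hunk 2: at line 6 remove [bmn,xkvm] add [fig,blnkb,swk] -> 15 lines: gyt juyy vwysd erwuz jpmp bovey ilot fig blnkb swk jilc jmot fsoyv uuv flcf
Hunk 3: at line 7 remove [blnkb,swk] add [qbjsz] -> 14 lines: gyt juyy vwysd erwuz jpmp bovey ilot fig qbjsz jilc jmot fsoyv uuv flcf
Hunk 4: at line 1 remove [vwysd,erwuz] add [ezjdm,app,jzhfq] -> 15 lines: gyt juyy ezjdm app jzhfq jpmp bovey ilot fig qbjsz jilc jmot fsoyv uuv flcf
Hunk 5: at line 10 remove [jmot,fsoyv] add [kuqy] -> 14 lines: gyt juyy ezjdm app jzhfq jpmp bovey ilot fig qbjsz jilc kuqy uuv flcf

Answer: gyt
juyy
ezjdm
app
jzhfq
jpmp
bovey
ilot
fig
qbjsz
jilc
kuqy
uuv
flcf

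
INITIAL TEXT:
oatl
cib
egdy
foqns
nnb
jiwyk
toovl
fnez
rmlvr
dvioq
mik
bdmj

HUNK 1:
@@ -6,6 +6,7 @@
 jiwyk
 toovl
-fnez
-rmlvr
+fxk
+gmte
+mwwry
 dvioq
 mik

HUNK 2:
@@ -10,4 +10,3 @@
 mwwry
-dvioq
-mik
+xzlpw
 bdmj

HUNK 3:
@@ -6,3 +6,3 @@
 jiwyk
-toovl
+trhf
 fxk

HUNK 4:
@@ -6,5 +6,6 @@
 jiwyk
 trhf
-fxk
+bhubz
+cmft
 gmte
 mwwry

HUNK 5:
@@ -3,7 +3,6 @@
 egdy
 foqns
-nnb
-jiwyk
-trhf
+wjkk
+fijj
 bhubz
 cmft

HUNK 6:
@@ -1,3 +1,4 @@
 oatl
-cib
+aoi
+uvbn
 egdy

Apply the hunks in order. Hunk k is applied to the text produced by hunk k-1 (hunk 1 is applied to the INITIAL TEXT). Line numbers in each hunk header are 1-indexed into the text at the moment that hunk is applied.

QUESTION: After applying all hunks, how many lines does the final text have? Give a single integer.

Answer: 13

Derivation:
Hunk 1: at line 6 remove [fnez,rmlvr] add [fxk,gmte,mwwry] -> 13 lines: oatl cib egdy foqns nnb jiwyk toovl fxk gmte mwwry dvioq mik bdmj
Hunk 2: at line 10 remove [dvioq,mik] add [xzlpw] -> 12 lines: oatl cib egdy foqns nnb jiwyk toovl fxk gmte mwwry xzlpw bdmj
Hunk 3: at line 6 remove [toovl] add [trhf] -> 12 lines: oatl cib egdy foqns nnb jiwyk trhf fxk gmte mwwry xzlpw bdmj
Hunk 4: at line 6 remove [fxk] add [bhubz,cmft] -> 13 lines: oatl cib egdy foqns nnb jiwyk trhf bhubz cmft gmte mwwry xzlpw bdmj
Hunk 5: at line 3 remove [nnb,jiwyk,trhf] add [wjkk,fijj] -> 12 lines: oatl cib egdy foqns wjkk fijj bhubz cmft gmte mwwry xzlpw bdmj
Hunk 6: at line 1 remove [cib] add [aoi,uvbn] -> 13 lines: oatl aoi uvbn egdy foqns wjkk fijj bhubz cmft gmte mwwry xzlpw bdmj
Final line count: 13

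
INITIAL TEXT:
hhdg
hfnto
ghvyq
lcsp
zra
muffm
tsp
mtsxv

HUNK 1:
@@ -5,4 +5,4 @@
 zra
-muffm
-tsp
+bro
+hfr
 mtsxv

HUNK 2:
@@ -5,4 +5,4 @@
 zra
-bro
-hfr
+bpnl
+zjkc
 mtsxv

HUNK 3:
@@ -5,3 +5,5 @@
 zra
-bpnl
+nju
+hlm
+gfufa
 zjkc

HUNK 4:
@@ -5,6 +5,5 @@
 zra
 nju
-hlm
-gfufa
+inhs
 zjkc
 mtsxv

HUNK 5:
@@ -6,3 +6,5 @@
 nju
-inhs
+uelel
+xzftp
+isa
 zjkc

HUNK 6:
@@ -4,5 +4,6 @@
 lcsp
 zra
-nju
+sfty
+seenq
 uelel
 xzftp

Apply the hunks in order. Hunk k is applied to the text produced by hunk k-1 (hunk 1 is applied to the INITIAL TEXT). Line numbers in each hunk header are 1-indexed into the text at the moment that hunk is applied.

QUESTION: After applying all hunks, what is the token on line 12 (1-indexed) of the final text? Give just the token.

Hunk 1: at line 5 remove [muffm,tsp] add [bro,hfr] -> 8 lines: hhdg hfnto ghvyq lcsp zra bro hfr mtsxv
Hunk 2: at line 5 remove [bro,hfr] add [bpnl,zjkc] -> 8 lines: hhdg hfnto ghvyq lcsp zra bpnl zjkc mtsxv
Hunk 3: at line 5 remove [bpnl] add [nju,hlm,gfufa] -> 10 lines: hhdg hfnto ghvyq lcsp zra nju hlm gfufa zjkc mtsxv
Hunk 4: at line 5 remove [hlm,gfufa] add [inhs] -> 9 lines: hhdg hfnto ghvyq lcsp zra nju inhs zjkc mtsxv
Hunk 5: at line 6 remove [inhs] add [uelel,xzftp,isa] -> 11 lines: hhdg hfnto ghvyq lcsp zra nju uelel xzftp isa zjkc mtsxv
Hunk 6: at line 4 remove [nju] add [sfty,seenq] -> 12 lines: hhdg hfnto ghvyq lcsp zra sfty seenq uelel xzftp isa zjkc mtsxv
Final line 12: mtsxv

Answer: mtsxv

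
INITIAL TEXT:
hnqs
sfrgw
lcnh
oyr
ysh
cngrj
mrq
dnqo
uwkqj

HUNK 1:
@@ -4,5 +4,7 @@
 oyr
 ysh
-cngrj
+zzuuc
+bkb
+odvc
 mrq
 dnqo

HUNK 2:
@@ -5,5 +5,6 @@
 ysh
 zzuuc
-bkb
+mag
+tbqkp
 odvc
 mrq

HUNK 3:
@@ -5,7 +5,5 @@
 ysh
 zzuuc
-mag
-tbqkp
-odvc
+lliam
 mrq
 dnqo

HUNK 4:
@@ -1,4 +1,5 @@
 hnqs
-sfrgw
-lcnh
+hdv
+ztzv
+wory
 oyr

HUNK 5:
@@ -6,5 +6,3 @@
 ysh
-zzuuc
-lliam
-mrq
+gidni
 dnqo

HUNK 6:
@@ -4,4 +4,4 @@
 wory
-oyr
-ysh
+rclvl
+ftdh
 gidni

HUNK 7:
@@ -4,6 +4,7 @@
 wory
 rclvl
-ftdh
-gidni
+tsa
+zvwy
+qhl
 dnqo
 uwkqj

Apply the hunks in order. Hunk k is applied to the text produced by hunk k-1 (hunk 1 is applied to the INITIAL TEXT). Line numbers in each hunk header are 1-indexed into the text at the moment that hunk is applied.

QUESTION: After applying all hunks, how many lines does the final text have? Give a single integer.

Hunk 1: at line 4 remove [cngrj] add [zzuuc,bkb,odvc] -> 11 lines: hnqs sfrgw lcnh oyr ysh zzuuc bkb odvc mrq dnqo uwkqj
Hunk 2: at line 5 remove [bkb] add [mag,tbqkp] -> 12 lines: hnqs sfrgw lcnh oyr ysh zzuuc mag tbqkp odvc mrq dnqo uwkqj
Hunk 3: at line 5 remove [mag,tbqkp,odvc] add [lliam] -> 10 lines: hnqs sfrgw lcnh oyr ysh zzuuc lliam mrq dnqo uwkqj
Hunk 4: at line 1 remove [sfrgw,lcnh] add [hdv,ztzv,wory] -> 11 lines: hnqs hdv ztzv wory oyr ysh zzuuc lliam mrq dnqo uwkqj
Hunk 5: at line 6 remove [zzuuc,lliam,mrq] add [gidni] -> 9 lines: hnqs hdv ztzv wory oyr ysh gidni dnqo uwkqj
Hunk 6: at line 4 remove [oyr,ysh] add [rclvl,ftdh] -> 9 lines: hnqs hdv ztzv wory rclvl ftdh gidni dnqo uwkqj
Hunk 7: at line 4 remove [ftdh,gidni] add [tsa,zvwy,qhl] -> 10 lines: hnqs hdv ztzv wory rclvl tsa zvwy qhl dnqo uwkqj
Final line count: 10

Answer: 10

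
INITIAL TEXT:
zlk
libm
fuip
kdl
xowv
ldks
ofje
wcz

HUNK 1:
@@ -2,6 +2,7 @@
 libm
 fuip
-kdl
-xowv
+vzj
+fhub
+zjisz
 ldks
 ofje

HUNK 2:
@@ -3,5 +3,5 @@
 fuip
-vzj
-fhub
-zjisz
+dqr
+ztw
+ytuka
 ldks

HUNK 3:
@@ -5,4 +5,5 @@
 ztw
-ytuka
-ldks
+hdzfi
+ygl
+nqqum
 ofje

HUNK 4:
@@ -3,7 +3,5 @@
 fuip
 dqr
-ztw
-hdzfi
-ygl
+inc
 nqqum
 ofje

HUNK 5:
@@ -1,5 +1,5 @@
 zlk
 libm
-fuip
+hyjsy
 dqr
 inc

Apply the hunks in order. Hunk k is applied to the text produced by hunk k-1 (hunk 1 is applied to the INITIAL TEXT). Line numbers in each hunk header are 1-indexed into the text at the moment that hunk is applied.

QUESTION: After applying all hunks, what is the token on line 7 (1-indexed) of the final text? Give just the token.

Hunk 1: at line 2 remove [kdl,xowv] add [vzj,fhub,zjisz] -> 9 lines: zlk libm fuip vzj fhub zjisz ldks ofje wcz
Hunk 2: at line 3 remove [vzj,fhub,zjisz] add [dqr,ztw,ytuka] -> 9 lines: zlk libm fuip dqr ztw ytuka ldks ofje wcz
Hunk 3: at line 5 remove [ytuka,ldks] add [hdzfi,ygl,nqqum] -> 10 lines: zlk libm fuip dqr ztw hdzfi ygl nqqum ofje wcz
Hunk 4: at line 3 remove [ztw,hdzfi,ygl] add [inc] -> 8 lines: zlk libm fuip dqr inc nqqum ofje wcz
Hunk 5: at line 1 remove [fuip] add [hyjsy] -> 8 lines: zlk libm hyjsy dqr inc nqqum ofje wcz
Final line 7: ofje

Answer: ofje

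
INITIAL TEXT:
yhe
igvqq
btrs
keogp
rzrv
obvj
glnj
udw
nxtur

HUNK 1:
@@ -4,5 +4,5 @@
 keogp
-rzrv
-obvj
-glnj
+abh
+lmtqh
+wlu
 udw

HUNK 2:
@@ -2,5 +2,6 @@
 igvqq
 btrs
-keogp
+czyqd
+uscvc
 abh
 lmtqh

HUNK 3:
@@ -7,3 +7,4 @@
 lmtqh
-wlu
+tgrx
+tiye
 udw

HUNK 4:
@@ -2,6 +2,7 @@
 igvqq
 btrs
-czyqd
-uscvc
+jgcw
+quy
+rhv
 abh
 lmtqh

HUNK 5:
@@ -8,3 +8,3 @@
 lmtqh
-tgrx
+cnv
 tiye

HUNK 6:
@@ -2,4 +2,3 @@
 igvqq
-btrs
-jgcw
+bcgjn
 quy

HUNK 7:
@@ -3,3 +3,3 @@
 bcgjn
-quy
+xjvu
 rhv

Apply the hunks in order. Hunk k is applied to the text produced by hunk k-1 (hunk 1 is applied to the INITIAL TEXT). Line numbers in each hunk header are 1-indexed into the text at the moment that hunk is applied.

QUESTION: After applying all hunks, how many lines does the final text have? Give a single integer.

Answer: 11

Derivation:
Hunk 1: at line 4 remove [rzrv,obvj,glnj] add [abh,lmtqh,wlu] -> 9 lines: yhe igvqq btrs keogp abh lmtqh wlu udw nxtur
Hunk 2: at line 2 remove [keogp] add [czyqd,uscvc] -> 10 lines: yhe igvqq btrs czyqd uscvc abh lmtqh wlu udw nxtur
Hunk 3: at line 7 remove [wlu] add [tgrx,tiye] -> 11 lines: yhe igvqq btrs czyqd uscvc abh lmtqh tgrx tiye udw nxtur
Hunk 4: at line 2 remove [czyqd,uscvc] add [jgcw,quy,rhv] -> 12 lines: yhe igvqq btrs jgcw quy rhv abh lmtqh tgrx tiye udw nxtur
Hunk 5: at line 8 remove [tgrx] add [cnv] -> 12 lines: yhe igvqq btrs jgcw quy rhv abh lmtqh cnv tiye udw nxtur
Hunk 6: at line 2 remove [btrs,jgcw] add [bcgjn] -> 11 lines: yhe igvqq bcgjn quy rhv abh lmtqh cnv tiye udw nxtur
Hunk 7: at line 3 remove [quy] add [xjvu] -> 11 lines: yhe igvqq bcgjn xjvu rhv abh lmtqh cnv tiye udw nxtur
Final line count: 11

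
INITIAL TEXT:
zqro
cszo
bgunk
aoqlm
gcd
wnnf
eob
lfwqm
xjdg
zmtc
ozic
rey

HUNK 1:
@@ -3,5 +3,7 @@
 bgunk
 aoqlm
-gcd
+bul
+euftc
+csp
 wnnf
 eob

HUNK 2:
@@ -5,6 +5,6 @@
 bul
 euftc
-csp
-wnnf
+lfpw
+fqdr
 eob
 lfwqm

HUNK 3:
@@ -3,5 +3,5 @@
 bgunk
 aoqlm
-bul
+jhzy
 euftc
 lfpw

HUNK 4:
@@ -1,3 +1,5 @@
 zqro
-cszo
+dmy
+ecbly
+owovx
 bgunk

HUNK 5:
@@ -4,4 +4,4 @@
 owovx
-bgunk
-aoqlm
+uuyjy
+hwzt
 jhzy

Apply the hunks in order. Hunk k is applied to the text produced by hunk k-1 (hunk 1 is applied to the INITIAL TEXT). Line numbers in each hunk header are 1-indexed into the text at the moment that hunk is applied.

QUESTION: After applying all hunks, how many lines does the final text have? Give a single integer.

Hunk 1: at line 3 remove [gcd] add [bul,euftc,csp] -> 14 lines: zqro cszo bgunk aoqlm bul euftc csp wnnf eob lfwqm xjdg zmtc ozic rey
Hunk 2: at line 5 remove [csp,wnnf] add [lfpw,fqdr] -> 14 lines: zqro cszo bgunk aoqlm bul euftc lfpw fqdr eob lfwqm xjdg zmtc ozic rey
Hunk 3: at line 3 remove [bul] add [jhzy] -> 14 lines: zqro cszo bgunk aoqlm jhzy euftc lfpw fqdr eob lfwqm xjdg zmtc ozic rey
Hunk 4: at line 1 remove [cszo] add [dmy,ecbly,owovx] -> 16 lines: zqro dmy ecbly owovx bgunk aoqlm jhzy euftc lfpw fqdr eob lfwqm xjdg zmtc ozic rey
Hunk 5: at line 4 remove [bgunk,aoqlm] add [uuyjy,hwzt] -> 16 lines: zqro dmy ecbly owovx uuyjy hwzt jhzy euftc lfpw fqdr eob lfwqm xjdg zmtc ozic rey
Final line count: 16

Answer: 16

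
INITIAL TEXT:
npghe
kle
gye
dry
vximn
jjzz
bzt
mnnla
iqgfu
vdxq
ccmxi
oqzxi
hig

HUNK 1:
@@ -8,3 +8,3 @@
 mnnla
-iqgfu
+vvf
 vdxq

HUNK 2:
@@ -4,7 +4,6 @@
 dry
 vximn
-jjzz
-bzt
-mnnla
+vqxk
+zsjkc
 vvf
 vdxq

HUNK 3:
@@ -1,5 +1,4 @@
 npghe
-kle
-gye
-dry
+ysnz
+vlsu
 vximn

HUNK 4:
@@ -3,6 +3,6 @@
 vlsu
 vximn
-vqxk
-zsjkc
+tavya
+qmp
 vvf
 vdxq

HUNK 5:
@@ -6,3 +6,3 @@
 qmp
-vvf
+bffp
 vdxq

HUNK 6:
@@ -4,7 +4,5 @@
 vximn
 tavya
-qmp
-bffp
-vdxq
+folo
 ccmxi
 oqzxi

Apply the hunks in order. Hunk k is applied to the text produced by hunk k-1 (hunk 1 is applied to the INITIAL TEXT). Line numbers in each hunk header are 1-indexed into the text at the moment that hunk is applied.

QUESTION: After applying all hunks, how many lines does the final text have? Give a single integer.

Hunk 1: at line 8 remove [iqgfu] add [vvf] -> 13 lines: npghe kle gye dry vximn jjzz bzt mnnla vvf vdxq ccmxi oqzxi hig
Hunk 2: at line 4 remove [jjzz,bzt,mnnla] add [vqxk,zsjkc] -> 12 lines: npghe kle gye dry vximn vqxk zsjkc vvf vdxq ccmxi oqzxi hig
Hunk 3: at line 1 remove [kle,gye,dry] add [ysnz,vlsu] -> 11 lines: npghe ysnz vlsu vximn vqxk zsjkc vvf vdxq ccmxi oqzxi hig
Hunk 4: at line 3 remove [vqxk,zsjkc] add [tavya,qmp] -> 11 lines: npghe ysnz vlsu vximn tavya qmp vvf vdxq ccmxi oqzxi hig
Hunk 5: at line 6 remove [vvf] add [bffp] -> 11 lines: npghe ysnz vlsu vximn tavya qmp bffp vdxq ccmxi oqzxi hig
Hunk 6: at line 4 remove [qmp,bffp,vdxq] add [folo] -> 9 lines: npghe ysnz vlsu vximn tavya folo ccmxi oqzxi hig
Final line count: 9

Answer: 9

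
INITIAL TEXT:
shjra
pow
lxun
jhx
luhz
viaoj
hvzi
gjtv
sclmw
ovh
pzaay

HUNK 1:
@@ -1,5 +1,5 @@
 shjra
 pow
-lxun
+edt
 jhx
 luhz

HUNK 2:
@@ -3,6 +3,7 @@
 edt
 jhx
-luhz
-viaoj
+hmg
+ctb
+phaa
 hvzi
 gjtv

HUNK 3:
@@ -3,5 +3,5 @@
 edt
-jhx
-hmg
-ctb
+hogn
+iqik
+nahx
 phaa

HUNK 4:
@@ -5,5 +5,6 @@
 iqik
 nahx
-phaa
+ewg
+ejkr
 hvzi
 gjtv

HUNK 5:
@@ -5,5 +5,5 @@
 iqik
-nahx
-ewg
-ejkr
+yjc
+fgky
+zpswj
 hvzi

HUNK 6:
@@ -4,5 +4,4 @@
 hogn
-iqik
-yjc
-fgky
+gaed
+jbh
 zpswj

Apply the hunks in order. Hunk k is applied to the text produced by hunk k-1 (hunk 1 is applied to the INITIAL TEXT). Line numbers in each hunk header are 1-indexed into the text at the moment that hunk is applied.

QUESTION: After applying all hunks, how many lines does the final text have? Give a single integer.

Hunk 1: at line 1 remove [lxun] add [edt] -> 11 lines: shjra pow edt jhx luhz viaoj hvzi gjtv sclmw ovh pzaay
Hunk 2: at line 3 remove [luhz,viaoj] add [hmg,ctb,phaa] -> 12 lines: shjra pow edt jhx hmg ctb phaa hvzi gjtv sclmw ovh pzaay
Hunk 3: at line 3 remove [jhx,hmg,ctb] add [hogn,iqik,nahx] -> 12 lines: shjra pow edt hogn iqik nahx phaa hvzi gjtv sclmw ovh pzaay
Hunk 4: at line 5 remove [phaa] add [ewg,ejkr] -> 13 lines: shjra pow edt hogn iqik nahx ewg ejkr hvzi gjtv sclmw ovh pzaay
Hunk 5: at line 5 remove [nahx,ewg,ejkr] add [yjc,fgky,zpswj] -> 13 lines: shjra pow edt hogn iqik yjc fgky zpswj hvzi gjtv sclmw ovh pzaay
Hunk 6: at line 4 remove [iqik,yjc,fgky] add [gaed,jbh] -> 12 lines: shjra pow edt hogn gaed jbh zpswj hvzi gjtv sclmw ovh pzaay
Final line count: 12

Answer: 12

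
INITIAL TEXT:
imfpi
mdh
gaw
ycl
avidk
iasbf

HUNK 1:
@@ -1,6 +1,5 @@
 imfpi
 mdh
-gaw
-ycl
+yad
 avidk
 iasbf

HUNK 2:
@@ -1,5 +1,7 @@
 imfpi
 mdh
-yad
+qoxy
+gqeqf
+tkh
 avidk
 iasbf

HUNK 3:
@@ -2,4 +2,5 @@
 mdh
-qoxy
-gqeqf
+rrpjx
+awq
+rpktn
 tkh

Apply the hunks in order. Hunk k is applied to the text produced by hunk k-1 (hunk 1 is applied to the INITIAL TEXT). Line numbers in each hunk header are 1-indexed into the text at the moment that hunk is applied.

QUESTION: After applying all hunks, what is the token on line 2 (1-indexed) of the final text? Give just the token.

Answer: mdh

Derivation:
Hunk 1: at line 1 remove [gaw,ycl] add [yad] -> 5 lines: imfpi mdh yad avidk iasbf
Hunk 2: at line 1 remove [yad] add [qoxy,gqeqf,tkh] -> 7 lines: imfpi mdh qoxy gqeqf tkh avidk iasbf
Hunk 3: at line 2 remove [qoxy,gqeqf] add [rrpjx,awq,rpktn] -> 8 lines: imfpi mdh rrpjx awq rpktn tkh avidk iasbf
Final line 2: mdh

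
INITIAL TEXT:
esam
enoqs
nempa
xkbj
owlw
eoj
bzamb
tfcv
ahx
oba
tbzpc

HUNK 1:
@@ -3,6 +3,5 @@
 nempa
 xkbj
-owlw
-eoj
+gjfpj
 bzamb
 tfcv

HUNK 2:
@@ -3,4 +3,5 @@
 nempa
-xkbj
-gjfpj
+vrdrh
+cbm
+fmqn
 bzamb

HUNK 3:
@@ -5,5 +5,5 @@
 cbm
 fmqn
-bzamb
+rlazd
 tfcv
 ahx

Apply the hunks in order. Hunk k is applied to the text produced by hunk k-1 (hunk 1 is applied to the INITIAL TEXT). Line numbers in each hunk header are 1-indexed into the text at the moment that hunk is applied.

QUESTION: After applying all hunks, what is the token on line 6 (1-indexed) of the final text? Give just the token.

Answer: fmqn

Derivation:
Hunk 1: at line 3 remove [owlw,eoj] add [gjfpj] -> 10 lines: esam enoqs nempa xkbj gjfpj bzamb tfcv ahx oba tbzpc
Hunk 2: at line 3 remove [xkbj,gjfpj] add [vrdrh,cbm,fmqn] -> 11 lines: esam enoqs nempa vrdrh cbm fmqn bzamb tfcv ahx oba tbzpc
Hunk 3: at line 5 remove [bzamb] add [rlazd] -> 11 lines: esam enoqs nempa vrdrh cbm fmqn rlazd tfcv ahx oba tbzpc
Final line 6: fmqn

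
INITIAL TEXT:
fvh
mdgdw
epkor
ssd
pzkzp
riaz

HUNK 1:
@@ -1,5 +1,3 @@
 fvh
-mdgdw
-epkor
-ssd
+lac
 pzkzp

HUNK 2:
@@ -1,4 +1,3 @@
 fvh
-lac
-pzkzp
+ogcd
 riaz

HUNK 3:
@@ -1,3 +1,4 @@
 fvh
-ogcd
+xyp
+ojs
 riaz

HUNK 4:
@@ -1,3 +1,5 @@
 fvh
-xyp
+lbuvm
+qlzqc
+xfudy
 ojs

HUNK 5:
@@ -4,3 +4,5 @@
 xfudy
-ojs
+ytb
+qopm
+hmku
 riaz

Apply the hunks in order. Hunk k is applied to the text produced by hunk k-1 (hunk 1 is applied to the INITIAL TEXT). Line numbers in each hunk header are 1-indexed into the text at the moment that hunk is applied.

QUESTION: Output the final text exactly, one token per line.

Hunk 1: at line 1 remove [mdgdw,epkor,ssd] add [lac] -> 4 lines: fvh lac pzkzp riaz
Hunk 2: at line 1 remove [lac,pzkzp] add [ogcd] -> 3 lines: fvh ogcd riaz
Hunk 3: at line 1 remove [ogcd] add [xyp,ojs] -> 4 lines: fvh xyp ojs riaz
Hunk 4: at line 1 remove [xyp] add [lbuvm,qlzqc,xfudy] -> 6 lines: fvh lbuvm qlzqc xfudy ojs riaz
Hunk 5: at line 4 remove [ojs] add [ytb,qopm,hmku] -> 8 lines: fvh lbuvm qlzqc xfudy ytb qopm hmku riaz

Answer: fvh
lbuvm
qlzqc
xfudy
ytb
qopm
hmku
riaz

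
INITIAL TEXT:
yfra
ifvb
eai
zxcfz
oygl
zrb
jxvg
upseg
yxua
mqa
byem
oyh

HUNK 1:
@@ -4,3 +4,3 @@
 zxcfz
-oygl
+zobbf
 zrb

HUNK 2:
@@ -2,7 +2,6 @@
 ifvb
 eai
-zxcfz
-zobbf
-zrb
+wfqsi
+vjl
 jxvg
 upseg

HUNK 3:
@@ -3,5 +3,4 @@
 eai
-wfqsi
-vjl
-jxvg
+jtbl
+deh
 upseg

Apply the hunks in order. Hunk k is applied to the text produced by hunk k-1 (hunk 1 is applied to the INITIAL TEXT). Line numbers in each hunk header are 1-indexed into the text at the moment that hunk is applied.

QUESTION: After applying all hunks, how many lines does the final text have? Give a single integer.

Hunk 1: at line 4 remove [oygl] add [zobbf] -> 12 lines: yfra ifvb eai zxcfz zobbf zrb jxvg upseg yxua mqa byem oyh
Hunk 2: at line 2 remove [zxcfz,zobbf,zrb] add [wfqsi,vjl] -> 11 lines: yfra ifvb eai wfqsi vjl jxvg upseg yxua mqa byem oyh
Hunk 3: at line 3 remove [wfqsi,vjl,jxvg] add [jtbl,deh] -> 10 lines: yfra ifvb eai jtbl deh upseg yxua mqa byem oyh
Final line count: 10

Answer: 10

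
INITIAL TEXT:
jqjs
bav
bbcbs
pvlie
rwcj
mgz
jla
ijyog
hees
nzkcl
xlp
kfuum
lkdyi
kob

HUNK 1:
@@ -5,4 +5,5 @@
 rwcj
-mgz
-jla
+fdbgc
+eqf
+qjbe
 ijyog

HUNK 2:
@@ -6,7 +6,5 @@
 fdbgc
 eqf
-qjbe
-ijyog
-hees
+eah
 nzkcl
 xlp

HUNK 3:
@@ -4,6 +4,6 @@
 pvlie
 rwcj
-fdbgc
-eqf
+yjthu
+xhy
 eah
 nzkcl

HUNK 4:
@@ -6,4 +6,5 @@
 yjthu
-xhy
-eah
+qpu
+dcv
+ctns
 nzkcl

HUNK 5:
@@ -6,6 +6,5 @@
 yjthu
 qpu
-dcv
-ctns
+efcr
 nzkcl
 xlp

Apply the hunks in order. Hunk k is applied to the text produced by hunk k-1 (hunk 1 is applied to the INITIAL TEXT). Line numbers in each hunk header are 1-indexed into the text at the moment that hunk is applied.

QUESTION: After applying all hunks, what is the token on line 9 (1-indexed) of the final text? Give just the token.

Answer: nzkcl

Derivation:
Hunk 1: at line 5 remove [mgz,jla] add [fdbgc,eqf,qjbe] -> 15 lines: jqjs bav bbcbs pvlie rwcj fdbgc eqf qjbe ijyog hees nzkcl xlp kfuum lkdyi kob
Hunk 2: at line 6 remove [qjbe,ijyog,hees] add [eah] -> 13 lines: jqjs bav bbcbs pvlie rwcj fdbgc eqf eah nzkcl xlp kfuum lkdyi kob
Hunk 3: at line 4 remove [fdbgc,eqf] add [yjthu,xhy] -> 13 lines: jqjs bav bbcbs pvlie rwcj yjthu xhy eah nzkcl xlp kfuum lkdyi kob
Hunk 4: at line 6 remove [xhy,eah] add [qpu,dcv,ctns] -> 14 lines: jqjs bav bbcbs pvlie rwcj yjthu qpu dcv ctns nzkcl xlp kfuum lkdyi kob
Hunk 5: at line 6 remove [dcv,ctns] add [efcr] -> 13 lines: jqjs bav bbcbs pvlie rwcj yjthu qpu efcr nzkcl xlp kfuum lkdyi kob
Final line 9: nzkcl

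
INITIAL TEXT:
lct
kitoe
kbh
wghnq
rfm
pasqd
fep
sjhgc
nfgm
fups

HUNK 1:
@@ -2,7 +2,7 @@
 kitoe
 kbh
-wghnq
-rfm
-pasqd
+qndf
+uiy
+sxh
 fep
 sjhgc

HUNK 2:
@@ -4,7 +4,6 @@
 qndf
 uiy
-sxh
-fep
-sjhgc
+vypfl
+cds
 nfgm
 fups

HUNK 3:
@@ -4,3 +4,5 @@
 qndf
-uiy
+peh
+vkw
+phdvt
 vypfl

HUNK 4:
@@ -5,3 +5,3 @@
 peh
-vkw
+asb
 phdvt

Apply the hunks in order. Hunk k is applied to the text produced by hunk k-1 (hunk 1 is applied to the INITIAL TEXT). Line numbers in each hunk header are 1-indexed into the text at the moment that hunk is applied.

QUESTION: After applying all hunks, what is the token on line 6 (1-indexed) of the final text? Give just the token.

Hunk 1: at line 2 remove [wghnq,rfm,pasqd] add [qndf,uiy,sxh] -> 10 lines: lct kitoe kbh qndf uiy sxh fep sjhgc nfgm fups
Hunk 2: at line 4 remove [sxh,fep,sjhgc] add [vypfl,cds] -> 9 lines: lct kitoe kbh qndf uiy vypfl cds nfgm fups
Hunk 3: at line 4 remove [uiy] add [peh,vkw,phdvt] -> 11 lines: lct kitoe kbh qndf peh vkw phdvt vypfl cds nfgm fups
Hunk 4: at line 5 remove [vkw] add [asb] -> 11 lines: lct kitoe kbh qndf peh asb phdvt vypfl cds nfgm fups
Final line 6: asb

Answer: asb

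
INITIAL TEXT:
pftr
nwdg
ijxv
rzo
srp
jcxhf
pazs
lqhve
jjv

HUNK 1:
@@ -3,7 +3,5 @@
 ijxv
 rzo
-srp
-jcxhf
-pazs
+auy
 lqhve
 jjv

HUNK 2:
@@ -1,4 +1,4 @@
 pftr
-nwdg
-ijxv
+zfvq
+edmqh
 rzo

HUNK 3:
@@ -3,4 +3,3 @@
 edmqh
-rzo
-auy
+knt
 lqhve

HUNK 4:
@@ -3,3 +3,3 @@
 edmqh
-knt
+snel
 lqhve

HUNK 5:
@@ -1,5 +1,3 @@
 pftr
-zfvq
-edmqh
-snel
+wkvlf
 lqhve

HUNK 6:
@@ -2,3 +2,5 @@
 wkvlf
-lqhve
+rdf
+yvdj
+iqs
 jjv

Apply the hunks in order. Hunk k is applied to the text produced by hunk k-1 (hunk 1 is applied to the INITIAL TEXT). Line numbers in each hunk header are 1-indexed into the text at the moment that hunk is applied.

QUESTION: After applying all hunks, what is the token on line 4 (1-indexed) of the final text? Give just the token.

Answer: yvdj

Derivation:
Hunk 1: at line 3 remove [srp,jcxhf,pazs] add [auy] -> 7 lines: pftr nwdg ijxv rzo auy lqhve jjv
Hunk 2: at line 1 remove [nwdg,ijxv] add [zfvq,edmqh] -> 7 lines: pftr zfvq edmqh rzo auy lqhve jjv
Hunk 3: at line 3 remove [rzo,auy] add [knt] -> 6 lines: pftr zfvq edmqh knt lqhve jjv
Hunk 4: at line 3 remove [knt] add [snel] -> 6 lines: pftr zfvq edmqh snel lqhve jjv
Hunk 5: at line 1 remove [zfvq,edmqh,snel] add [wkvlf] -> 4 lines: pftr wkvlf lqhve jjv
Hunk 6: at line 2 remove [lqhve] add [rdf,yvdj,iqs] -> 6 lines: pftr wkvlf rdf yvdj iqs jjv
Final line 4: yvdj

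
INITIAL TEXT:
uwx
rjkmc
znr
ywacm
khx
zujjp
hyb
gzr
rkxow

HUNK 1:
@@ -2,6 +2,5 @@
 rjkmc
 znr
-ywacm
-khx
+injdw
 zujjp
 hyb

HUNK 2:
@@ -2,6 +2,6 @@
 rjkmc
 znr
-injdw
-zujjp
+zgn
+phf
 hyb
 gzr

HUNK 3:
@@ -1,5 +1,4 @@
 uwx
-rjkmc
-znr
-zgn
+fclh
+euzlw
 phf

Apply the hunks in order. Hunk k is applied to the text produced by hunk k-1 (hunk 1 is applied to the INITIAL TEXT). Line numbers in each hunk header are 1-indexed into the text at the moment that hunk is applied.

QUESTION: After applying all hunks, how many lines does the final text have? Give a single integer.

Answer: 7

Derivation:
Hunk 1: at line 2 remove [ywacm,khx] add [injdw] -> 8 lines: uwx rjkmc znr injdw zujjp hyb gzr rkxow
Hunk 2: at line 2 remove [injdw,zujjp] add [zgn,phf] -> 8 lines: uwx rjkmc znr zgn phf hyb gzr rkxow
Hunk 3: at line 1 remove [rjkmc,znr,zgn] add [fclh,euzlw] -> 7 lines: uwx fclh euzlw phf hyb gzr rkxow
Final line count: 7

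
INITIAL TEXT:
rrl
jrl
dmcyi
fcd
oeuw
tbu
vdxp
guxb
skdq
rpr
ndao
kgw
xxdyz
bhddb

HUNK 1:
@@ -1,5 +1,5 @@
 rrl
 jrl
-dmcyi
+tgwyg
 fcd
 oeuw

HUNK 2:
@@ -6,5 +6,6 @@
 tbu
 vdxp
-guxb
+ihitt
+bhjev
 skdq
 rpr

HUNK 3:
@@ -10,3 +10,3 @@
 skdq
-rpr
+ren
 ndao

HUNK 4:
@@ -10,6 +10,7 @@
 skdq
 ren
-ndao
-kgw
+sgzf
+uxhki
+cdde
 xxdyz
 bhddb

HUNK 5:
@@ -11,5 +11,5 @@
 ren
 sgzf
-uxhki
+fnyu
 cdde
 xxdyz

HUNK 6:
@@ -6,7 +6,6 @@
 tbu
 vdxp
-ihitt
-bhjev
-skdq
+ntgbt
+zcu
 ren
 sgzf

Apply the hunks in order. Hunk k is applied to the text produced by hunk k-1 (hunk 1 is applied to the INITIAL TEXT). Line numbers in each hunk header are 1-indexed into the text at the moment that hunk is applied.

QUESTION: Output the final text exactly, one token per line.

Hunk 1: at line 1 remove [dmcyi] add [tgwyg] -> 14 lines: rrl jrl tgwyg fcd oeuw tbu vdxp guxb skdq rpr ndao kgw xxdyz bhddb
Hunk 2: at line 6 remove [guxb] add [ihitt,bhjev] -> 15 lines: rrl jrl tgwyg fcd oeuw tbu vdxp ihitt bhjev skdq rpr ndao kgw xxdyz bhddb
Hunk 3: at line 10 remove [rpr] add [ren] -> 15 lines: rrl jrl tgwyg fcd oeuw tbu vdxp ihitt bhjev skdq ren ndao kgw xxdyz bhddb
Hunk 4: at line 10 remove [ndao,kgw] add [sgzf,uxhki,cdde] -> 16 lines: rrl jrl tgwyg fcd oeuw tbu vdxp ihitt bhjev skdq ren sgzf uxhki cdde xxdyz bhddb
Hunk 5: at line 11 remove [uxhki] add [fnyu] -> 16 lines: rrl jrl tgwyg fcd oeuw tbu vdxp ihitt bhjev skdq ren sgzf fnyu cdde xxdyz bhddb
Hunk 6: at line 6 remove [ihitt,bhjev,skdq] add [ntgbt,zcu] -> 15 lines: rrl jrl tgwyg fcd oeuw tbu vdxp ntgbt zcu ren sgzf fnyu cdde xxdyz bhddb

Answer: rrl
jrl
tgwyg
fcd
oeuw
tbu
vdxp
ntgbt
zcu
ren
sgzf
fnyu
cdde
xxdyz
bhddb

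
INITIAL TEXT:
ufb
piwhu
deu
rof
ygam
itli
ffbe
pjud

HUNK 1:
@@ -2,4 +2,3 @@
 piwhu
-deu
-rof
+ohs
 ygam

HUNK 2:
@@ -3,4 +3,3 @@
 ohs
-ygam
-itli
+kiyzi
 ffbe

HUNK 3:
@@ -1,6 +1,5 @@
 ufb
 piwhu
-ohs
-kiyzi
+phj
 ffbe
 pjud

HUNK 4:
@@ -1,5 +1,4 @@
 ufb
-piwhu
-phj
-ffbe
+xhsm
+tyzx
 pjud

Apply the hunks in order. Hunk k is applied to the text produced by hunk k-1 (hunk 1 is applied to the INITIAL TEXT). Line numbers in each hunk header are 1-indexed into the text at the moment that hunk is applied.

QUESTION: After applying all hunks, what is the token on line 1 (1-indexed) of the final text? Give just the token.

Hunk 1: at line 2 remove [deu,rof] add [ohs] -> 7 lines: ufb piwhu ohs ygam itli ffbe pjud
Hunk 2: at line 3 remove [ygam,itli] add [kiyzi] -> 6 lines: ufb piwhu ohs kiyzi ffbe pjud
Hunk 3: at line 1 remove [ohs,kiyzi] add [phj] -> 5 lines: ufb piwhu phj ffbe pjud
Hunk 4: at line 1 remove [piwhu,phj,ffbe] add [xhsm,tyzx] -> 4 lines: ufb xhsm tyzx pjud
Final line 1: ufb

Answer: ufb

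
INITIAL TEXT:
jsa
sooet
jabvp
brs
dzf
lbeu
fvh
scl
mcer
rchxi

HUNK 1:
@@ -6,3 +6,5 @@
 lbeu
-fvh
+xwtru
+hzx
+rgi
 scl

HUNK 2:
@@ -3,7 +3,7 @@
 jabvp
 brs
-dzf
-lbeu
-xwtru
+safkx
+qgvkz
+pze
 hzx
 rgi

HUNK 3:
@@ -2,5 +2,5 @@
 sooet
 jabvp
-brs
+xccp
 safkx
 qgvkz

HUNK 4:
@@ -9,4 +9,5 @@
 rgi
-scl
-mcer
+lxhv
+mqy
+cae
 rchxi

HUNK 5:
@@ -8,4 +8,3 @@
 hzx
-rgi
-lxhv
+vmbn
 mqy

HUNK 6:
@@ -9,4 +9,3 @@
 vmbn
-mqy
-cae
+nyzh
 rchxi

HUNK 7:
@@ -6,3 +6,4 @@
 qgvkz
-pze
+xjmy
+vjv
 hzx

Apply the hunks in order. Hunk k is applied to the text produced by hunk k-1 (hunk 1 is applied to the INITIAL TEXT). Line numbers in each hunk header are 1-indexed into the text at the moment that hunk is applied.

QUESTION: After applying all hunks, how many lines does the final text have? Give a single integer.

Answer: 12

Derivation:
Hunk 1: at line 6 remove [fvh] add [xwtru,hzx,rgi] -> 12 lines: jsa sooet jabvp brs dzf lbeu xwtru hzx rgi scl mcer rchxi
Hunk 2: at line 3 remove [dzf,lbeu,xwtru] add [safkx,qgvkz,pze] -> 12 lines: jsa sooet jabvp brs safkx qgvkz pze hzx rgi scl mcer rchxi
Hunk 3: at line 2 remove [brs] add [xccp] -> 12 lines: jsa sooet jabvp xccp safkx qgvkz pze hzx rgi scl mcer rchxi
Hunk 4: at line 9 remove [scl,mcer] add [lxhv,mqy,cae] -> 13 lines: jsa sooet jabvp xccp safkx qgvkz pze hzx rgi lxhv mqy cae rchxi
Hunk 5: at line 8 remove [rgi,lxhv] add [vmbn] -> 12 lines: jsa sooet jabvp xccp safkx qgvkz pze hzx vmbn mqy cae rchxi
Hunk 6: at line 9 remove [mqy,cae] add [nyzh] -> 11 lines: jsa sooet jabvp xccp safkx qgvkz pze hzx vmbn nyzh rchxi
Hunk 7: at line 6 remove [pze] add [xjmy,vjv] -> 12 lines: jsa sooet jabvp xccp safkx qgvkz xjmy vjv hzx vmbn nyzh rchxi
Final line count: 12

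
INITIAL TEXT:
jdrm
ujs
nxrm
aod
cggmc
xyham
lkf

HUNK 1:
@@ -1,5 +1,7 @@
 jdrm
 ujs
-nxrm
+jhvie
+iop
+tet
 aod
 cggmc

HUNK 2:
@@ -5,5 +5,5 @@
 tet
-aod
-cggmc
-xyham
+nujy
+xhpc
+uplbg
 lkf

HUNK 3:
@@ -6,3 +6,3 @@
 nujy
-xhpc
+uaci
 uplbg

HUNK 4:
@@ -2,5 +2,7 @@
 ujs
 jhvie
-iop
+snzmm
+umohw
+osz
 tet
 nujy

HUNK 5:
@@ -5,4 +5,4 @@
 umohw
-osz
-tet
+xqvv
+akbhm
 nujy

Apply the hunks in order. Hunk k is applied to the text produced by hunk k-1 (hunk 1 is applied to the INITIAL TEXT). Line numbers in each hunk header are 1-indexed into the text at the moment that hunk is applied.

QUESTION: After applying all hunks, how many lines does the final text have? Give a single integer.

Hunk 1: at line 1 remove [nxrm] add [jhvie,iop,tet] -> 9 lines: jdrm ujs jhvie iop tet aod cggmc xyham lkf
Hunk 2: at line 5 remove [aod,cggmc,xyham] add [nujy,xhpc,uplbg] -> 9 lines: jdrm ujs jhvie iop tet nujy xhpc uplbg lkf
Hunk 3: at line 6 remove [xhpc] add [uaci] -> 9 lines: jdrm ujs jhvie iop tet nujy uaci uplbg lkf
Hunk 4: at line 2 remove [iop] add [snzmm,umohw,osz] -> 11 lines: jdrm ujs jhvie snzmm umohw osz tet nujy uaci uplbg lkf
Hunk 5: at line 5 remove [osz,tet] add [xqvv,akbhm] -> 11 lines: jdrm ujs jhvie snzmm umohw xqvv akbhm nujy uaci uplbg lkf
Final line count: 11

Answer: 11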